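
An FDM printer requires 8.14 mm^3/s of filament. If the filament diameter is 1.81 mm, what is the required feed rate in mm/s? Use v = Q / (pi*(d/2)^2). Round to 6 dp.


A = pi*(1.81/2)^2 = 2.573043
v = 8.14 / 2.573043 = 3.163569 mm/s


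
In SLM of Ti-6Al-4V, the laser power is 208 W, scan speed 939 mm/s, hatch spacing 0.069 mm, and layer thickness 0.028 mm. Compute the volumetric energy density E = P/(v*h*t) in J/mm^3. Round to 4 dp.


E = 208 / (939*0.069*0.028) = 114.6544 J/mm^3


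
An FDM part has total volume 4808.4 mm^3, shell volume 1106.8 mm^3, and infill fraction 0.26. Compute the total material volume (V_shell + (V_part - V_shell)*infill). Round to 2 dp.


V_infill = (4808.4 - 1106.8) * 0.26 = 962.42
V_total = 1106.8 + 962.42 = 2069.22 mm^3


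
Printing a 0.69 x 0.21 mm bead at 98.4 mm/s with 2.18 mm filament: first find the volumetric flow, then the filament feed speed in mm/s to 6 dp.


Q = 0.69 * 0.21 * 98.4 = 14.25816 mm^3/s
A_fil = pi*(2.18/2)^2 = 3.73252623 mm^2
v_feed = 14.25816 / 3.73252623 = 3.819976 mm/s


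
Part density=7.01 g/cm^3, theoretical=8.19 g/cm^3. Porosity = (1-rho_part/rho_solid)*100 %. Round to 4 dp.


Porosity = (1-7.01/8.19)*100 = 14.4078 %


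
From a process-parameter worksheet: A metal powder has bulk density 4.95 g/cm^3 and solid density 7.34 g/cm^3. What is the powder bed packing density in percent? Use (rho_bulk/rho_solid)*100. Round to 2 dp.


Packing = (4.95/7.34)*100 = 67.44 %


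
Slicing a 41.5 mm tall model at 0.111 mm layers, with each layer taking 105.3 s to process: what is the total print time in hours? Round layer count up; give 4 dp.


Layers = ceil(41.5/0.111) = 374
t = 374 * 105.3 / 3600 = 10.9395 hrs


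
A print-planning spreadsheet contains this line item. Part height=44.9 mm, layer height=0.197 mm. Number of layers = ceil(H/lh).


Layers = ceil(44.9/0.197) = 228


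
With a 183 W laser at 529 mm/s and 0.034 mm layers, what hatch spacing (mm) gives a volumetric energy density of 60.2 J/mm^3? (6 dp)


h = 183 / (60.2*529*0.034) = 0.169013 mm


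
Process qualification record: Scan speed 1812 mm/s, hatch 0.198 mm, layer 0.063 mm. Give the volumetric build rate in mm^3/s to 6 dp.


Rate = 1812 * 0.198 * 0.063 = 22.602888 mm^3/s


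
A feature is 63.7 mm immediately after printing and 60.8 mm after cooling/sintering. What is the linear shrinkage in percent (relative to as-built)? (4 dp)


Shrinkage = ((63.7-60.8)/63.7)*100 = 4.5526 %


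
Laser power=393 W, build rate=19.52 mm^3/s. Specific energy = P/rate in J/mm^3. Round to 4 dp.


SE = 393 / 19.52 = 20.1332 J/mm^3


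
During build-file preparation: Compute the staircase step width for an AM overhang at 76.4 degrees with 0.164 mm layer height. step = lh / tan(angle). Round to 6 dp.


step = 0.164 / tan(76.4) = 0.039676 mm


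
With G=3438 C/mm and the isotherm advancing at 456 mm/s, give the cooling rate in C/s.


CR = 3438 * 456 = 1567728 C/s


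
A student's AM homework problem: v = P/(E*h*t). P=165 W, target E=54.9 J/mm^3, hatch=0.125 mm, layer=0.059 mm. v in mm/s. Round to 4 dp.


v = 165 / (54.9*0.125*0.059) = 407.5206 mm/s


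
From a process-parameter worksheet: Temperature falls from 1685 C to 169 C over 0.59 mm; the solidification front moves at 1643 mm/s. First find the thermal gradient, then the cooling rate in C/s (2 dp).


G = (1685-169)/0.59 = 2569.49152542 C/mm
CR = 2569.49152542 * 1643 = 4221674.58 C/s


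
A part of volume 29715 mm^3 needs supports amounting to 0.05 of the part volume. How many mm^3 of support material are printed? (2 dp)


V_support = 29715 * 0.05 = 1485.75 mm^3


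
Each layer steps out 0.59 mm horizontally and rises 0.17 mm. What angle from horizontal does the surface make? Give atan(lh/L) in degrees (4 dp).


angle = atan(0.17/0.59) = 16.0736 degrees


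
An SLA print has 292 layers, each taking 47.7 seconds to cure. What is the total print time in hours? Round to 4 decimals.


t = 292 * 47.7 / 3600 = 3.869 hrs


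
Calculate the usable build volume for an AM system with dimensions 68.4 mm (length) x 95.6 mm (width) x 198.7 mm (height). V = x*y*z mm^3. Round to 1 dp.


V = 68.4 * 95.6 * 198.7 = 1299307.2 mm^3


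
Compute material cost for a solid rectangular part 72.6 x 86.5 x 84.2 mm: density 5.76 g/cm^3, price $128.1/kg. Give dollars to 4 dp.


V = 72.6 * 86.5 * 84.2 = 528767.58 mm^3 = 528.76758 cm^3
Mass = 528.76758 * 5.76 / 1000 = 3.04570126 kg
Cost = 3.04570126 * 128.1 = 390.1543 $


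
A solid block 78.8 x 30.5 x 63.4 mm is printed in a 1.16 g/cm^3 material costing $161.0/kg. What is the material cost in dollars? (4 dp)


V = 78.8 * 30.5 * 63.4 = 152375.56 mm^3 = 152.37556 cm^3
Mass = 152.37556 * 1.16 / 1000 = 0.17675565 kg
Cost = 0.17675565 * 161.0 = 28.4577 $


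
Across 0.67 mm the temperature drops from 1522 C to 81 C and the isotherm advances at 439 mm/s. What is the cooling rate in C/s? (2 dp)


G = (1522-81)/0.67 = 2150.74626866 C/mm
CR = 2150.74626866 * 439 = 944177.61 C/s


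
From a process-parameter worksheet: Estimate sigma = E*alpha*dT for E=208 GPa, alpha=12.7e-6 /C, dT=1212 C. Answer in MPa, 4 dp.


sigma = 208*1000 * 12.7e-6 * 1212 = 3201.6192 MPa


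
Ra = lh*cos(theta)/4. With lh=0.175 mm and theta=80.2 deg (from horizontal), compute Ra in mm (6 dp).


Ra = 0.175 * cos(80.2) / 4 = 0.007447 mm


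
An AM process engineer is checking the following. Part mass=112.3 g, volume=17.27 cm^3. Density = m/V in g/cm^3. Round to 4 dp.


rho = 112.3 / 17.27 = 6.5026 g/cm^3


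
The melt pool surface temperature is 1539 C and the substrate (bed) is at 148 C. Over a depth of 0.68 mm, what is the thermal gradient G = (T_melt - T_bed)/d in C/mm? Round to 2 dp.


G = (1539-148)/0.68 = 2045.59 C/mm


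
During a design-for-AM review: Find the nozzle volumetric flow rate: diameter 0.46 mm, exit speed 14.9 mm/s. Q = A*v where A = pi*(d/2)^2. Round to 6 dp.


A = pi*(0.46/2)^2 = 0.16619025 mm^2
Q = 0.16619025 * 14.9 = 2.476235 mm^3/s


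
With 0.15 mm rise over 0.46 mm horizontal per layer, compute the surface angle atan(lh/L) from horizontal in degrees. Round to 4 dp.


angle = atan(0.15/0.46) = 18.0605 degrees


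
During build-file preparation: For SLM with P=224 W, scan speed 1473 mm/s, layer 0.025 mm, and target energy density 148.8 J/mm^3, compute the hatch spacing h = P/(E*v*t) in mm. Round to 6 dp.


h = 224 / (148.8*1473*0.025) = 0.040879 mm


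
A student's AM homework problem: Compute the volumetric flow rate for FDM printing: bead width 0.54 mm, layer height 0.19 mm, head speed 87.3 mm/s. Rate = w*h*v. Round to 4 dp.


Rate = 0.54 * 0.19 * 87.3 = 8.957 mm^3/s


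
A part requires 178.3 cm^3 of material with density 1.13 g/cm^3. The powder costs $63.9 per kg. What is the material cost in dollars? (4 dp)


Mass = 178.3*1.13/1000 = 0.201479 kg
Cost = 0.201479 * 63.9 = 12.8745 $


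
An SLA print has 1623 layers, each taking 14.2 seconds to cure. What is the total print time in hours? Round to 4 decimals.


t = 1623 * 14.2 / 3600 = 6.4018 hrs


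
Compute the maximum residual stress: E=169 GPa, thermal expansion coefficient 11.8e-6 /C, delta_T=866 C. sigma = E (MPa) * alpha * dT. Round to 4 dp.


sigma = 169*1000 * 11.8e-6 * 866 = 1726.9772 MPa


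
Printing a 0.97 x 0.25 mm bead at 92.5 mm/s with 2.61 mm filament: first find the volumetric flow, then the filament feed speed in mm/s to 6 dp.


Q = 0.97 * 0.25 * 92.5 = 22.43125 mm^3/s
A_fil = pi*(2.61/2)^2 = 5.35021083 mm^2
v_feed = 22.43125 / 5.35021083 = 4.192592 mm/s


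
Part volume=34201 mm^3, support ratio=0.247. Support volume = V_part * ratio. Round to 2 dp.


V_support = 34201 * 0.247 = 8447.65 mm^3


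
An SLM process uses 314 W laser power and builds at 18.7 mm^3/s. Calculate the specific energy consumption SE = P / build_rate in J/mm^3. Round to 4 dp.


SE = 314 / 18.7 = 16.7914 J/mm^3


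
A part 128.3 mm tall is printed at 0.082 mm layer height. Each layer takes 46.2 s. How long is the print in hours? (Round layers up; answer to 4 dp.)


Layers = ceil(128.3/0.082) = 1565
t = 1565 * 46.2 / 3600 = 20.0842 hrs


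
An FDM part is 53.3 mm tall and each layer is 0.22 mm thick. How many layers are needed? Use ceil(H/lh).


Layers = ceil(53.3/0.22) = 243


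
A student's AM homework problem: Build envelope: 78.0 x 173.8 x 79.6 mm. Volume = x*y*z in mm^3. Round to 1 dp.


V = 78.0 * 173.8 * 79.6 = 1079089.4 mm^3


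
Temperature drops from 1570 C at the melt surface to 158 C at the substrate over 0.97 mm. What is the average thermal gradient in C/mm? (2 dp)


G = (1570-158)/0.97 = 1455.67 C/mm


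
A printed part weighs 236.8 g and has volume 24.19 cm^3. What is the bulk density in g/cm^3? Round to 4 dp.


rho = 236.8 / 24.19 = 9.7892 g/cm^3


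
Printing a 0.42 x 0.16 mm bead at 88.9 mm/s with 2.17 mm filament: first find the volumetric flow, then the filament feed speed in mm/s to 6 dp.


Q = 0.42 * 0.16 * 88.9 = 5.97408 mm^3/s
A_fil = pi*(2.17/2)^2 = 3.69836141 mm^2
v_feed = 5.97408 / 3.69836141 = 1.615332 mm/s


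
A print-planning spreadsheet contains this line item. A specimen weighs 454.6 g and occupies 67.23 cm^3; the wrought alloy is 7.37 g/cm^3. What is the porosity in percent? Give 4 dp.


rho_part = 454.6 / 67.23 = 6.76186226 g/cm^3
Porosity = (1 - 6.76186226/7.37)*100 = 8.2515 %


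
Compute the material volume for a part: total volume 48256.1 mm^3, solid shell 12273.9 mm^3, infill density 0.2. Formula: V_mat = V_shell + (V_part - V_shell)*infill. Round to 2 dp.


V_infill = (48256.1 - 12273.9) * 0.2 = 7196.44
V_total = 12273.9 + 7196.44 = 19470.34 mm^3


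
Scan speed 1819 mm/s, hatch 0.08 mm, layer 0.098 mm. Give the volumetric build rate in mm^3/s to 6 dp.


Rate = 1819 * 0.08 * 0.098 = 14.26096 mm^3/s


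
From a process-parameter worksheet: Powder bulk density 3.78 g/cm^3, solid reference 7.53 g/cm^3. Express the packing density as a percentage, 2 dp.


Packing = (3.78/7.53)*100 = 50.2 %


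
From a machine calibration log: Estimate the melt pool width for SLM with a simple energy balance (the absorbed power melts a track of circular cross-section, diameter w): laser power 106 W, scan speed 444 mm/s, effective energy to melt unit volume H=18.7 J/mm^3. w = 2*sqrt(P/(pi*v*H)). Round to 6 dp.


w = 2*sqrt(106/(pi*444*18.7)) = 0.127496 mm


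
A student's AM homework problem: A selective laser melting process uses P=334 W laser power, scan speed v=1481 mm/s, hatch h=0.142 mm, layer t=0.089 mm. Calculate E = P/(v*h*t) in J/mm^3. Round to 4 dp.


E = 334 / (1481*0.142*0.089) = 17.8449 J/mm^3


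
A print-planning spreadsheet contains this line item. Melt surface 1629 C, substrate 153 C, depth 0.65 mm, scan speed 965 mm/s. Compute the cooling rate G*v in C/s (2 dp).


G = (1629-153)/0.65 = 2270.76923077 C/mm
CR = 2270.76923077 * 965 = 2191292.31 C/s


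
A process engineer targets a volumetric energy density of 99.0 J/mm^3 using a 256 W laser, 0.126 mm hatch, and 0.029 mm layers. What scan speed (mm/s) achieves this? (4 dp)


v = 256 / (99.0*0.126*0.029) = 707.6789 mm/s


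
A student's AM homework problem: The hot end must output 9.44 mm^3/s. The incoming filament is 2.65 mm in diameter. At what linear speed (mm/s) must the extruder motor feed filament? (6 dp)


A = pi*(2.65/2)^2 = 5.515459
v = 9.44 / 5.515459 = 1.711553 mm/s


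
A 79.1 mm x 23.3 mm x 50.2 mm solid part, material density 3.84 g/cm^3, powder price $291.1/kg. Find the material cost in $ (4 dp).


V = 79.1 * 23.3 * 50.2 = 92520.106 mm^3 = 92.520106 cm^3
Mass = 92.520106 * 3.84 / 1000 = 0.35527721 kg
Cost = 0.35527721 * 291.1 = 103.4212 $


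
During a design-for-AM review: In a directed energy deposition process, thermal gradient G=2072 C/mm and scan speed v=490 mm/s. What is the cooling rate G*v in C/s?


CR = 2072 * 490 = 1015280 C/s


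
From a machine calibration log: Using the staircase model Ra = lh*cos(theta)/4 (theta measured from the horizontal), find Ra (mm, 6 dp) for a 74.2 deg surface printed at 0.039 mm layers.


Ra = 0.039 * cos(74.2) / 4 = 0.002655 mm


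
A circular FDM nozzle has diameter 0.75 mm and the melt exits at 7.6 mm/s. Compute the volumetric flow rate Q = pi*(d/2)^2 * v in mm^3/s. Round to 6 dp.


A = pi*(0.75/2)^2 = 0.44178647 mm^2
Q = 0.44178647 * 7.6 = 3.357577 mm^3/s


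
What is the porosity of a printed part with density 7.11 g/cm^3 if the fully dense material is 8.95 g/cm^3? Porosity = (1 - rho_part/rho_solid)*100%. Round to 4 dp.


Porosity = (1-7.11/8.95)*100 = 20.5587 %


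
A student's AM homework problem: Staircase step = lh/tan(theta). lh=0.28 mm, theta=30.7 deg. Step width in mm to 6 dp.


step = 0.28 / tan(30.7) = 0.471574 mm


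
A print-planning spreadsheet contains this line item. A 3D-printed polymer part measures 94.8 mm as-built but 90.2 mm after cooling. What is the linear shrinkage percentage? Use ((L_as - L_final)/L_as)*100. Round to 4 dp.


Shrinkage = ((94.8-90.2)/94.8)*100 = 4.8523 %


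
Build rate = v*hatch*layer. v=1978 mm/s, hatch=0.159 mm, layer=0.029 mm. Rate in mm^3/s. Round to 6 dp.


Rate = 1978 * 0.159 * 0.029 = 9.120558 mm^3/s


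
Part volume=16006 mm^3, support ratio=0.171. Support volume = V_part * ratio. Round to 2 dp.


V_support = 16006 * 0.171 = 2737.03 mm^3


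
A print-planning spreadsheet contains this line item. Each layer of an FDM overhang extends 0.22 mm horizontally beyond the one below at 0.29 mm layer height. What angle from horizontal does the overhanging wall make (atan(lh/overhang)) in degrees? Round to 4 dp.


angle = atan(0.29/0.22) = 52.8153 degrees


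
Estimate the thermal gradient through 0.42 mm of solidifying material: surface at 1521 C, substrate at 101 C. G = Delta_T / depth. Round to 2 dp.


G = (1521-101)/0.42 = 3380.95 C/mm


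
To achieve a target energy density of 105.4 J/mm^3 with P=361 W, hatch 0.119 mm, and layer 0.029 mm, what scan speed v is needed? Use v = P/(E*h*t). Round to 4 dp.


v = 361 / (105.4*0.119*0.029) = 992.4797 mm/s


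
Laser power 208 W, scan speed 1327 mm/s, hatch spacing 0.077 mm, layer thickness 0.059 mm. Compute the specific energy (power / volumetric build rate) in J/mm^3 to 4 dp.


Build rate = 1327 * 0.077 * 0.059 = 6.028561 mm^3/s
SE = 208 / 6.028561 = 34.5024 J/mm^3


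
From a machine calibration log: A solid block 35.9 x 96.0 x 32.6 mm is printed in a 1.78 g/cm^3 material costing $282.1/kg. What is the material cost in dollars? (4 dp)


V = 35.9 * 96.0 * 32.6 = 112352.64 mm^3 = 112.35264 cm^3
Mass = 112.35264 * 1.78 / 1000 = 0.1999877 kg
Cost = 0.1999877 * 282.1 = 56.4165 $


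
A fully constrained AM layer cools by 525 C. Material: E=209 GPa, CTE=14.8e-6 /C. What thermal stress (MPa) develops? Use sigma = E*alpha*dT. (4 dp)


sigma = 209*1000 * 14.8e-6 * 525 = 1623.93 MPa


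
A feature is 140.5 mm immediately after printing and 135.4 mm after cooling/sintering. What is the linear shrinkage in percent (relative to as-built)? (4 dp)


Shrinkage = ((140.5-135.4)/140.5)*100 = 3.6299 %


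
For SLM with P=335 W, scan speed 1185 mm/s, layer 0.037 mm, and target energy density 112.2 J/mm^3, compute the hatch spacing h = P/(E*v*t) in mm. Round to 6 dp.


h = 335 / (112.2*1185*0.037) = 0.068098 mm


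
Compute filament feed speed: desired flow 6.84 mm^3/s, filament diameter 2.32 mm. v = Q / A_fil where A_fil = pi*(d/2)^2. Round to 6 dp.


A = pi*(2.32/2)^2 = 4.227327
v = 6.84 / 4.227327 = 1.618044 mm/s


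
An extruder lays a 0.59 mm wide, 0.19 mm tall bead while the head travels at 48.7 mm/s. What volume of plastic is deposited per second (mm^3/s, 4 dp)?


Rate = 0.59 * 0.19 * 48.7 = 5.4593 mm^3/s


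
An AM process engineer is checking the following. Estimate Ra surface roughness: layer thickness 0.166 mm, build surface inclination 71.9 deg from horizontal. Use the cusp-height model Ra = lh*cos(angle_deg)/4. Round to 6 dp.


Ra = 0.166 * cos(71.9) / 4 = 0.012893 mm


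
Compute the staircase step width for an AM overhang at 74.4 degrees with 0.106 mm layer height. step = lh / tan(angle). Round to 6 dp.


step = 0.106 / tan(74.4) = 0.029596 mm


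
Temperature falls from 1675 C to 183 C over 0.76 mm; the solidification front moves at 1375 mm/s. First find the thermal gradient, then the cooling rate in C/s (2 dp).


G = (1675-183)/0.76 = 1963.15789474 C/mm
CR = 1963.15789474 * 1375 = 2699342.11 C/s


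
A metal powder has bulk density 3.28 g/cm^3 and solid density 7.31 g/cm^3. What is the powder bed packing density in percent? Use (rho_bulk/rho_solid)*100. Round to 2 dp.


Packing = (3.28/7.31)*100 = 44.87 %


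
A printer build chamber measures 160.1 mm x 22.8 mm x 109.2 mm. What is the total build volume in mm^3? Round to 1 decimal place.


V = 160.1 * 22.8 * 109.2 = 398610.6 mm^3


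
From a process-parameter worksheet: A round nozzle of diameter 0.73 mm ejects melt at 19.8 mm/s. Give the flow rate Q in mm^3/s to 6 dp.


A = pi*(0.73/2)^2 = 0.41853868 mm^2
Q = 0.41853868 * 19.8 = 8.287066 mm^3/s


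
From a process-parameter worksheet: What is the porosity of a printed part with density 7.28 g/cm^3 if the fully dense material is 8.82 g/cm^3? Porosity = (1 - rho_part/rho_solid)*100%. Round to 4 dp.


Porosity = (1-7.28/8.82)*100 = 17.4603 %


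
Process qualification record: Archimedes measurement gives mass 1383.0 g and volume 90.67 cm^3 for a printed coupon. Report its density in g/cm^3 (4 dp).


rho = 1383.0 / 90.67 = 15.2531 g/cm^3


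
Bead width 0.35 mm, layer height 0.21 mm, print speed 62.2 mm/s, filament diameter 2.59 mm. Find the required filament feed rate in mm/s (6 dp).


Q = 0.35 * 0.21 * 62.2 = 4.5717 mm^3/s
A_fil = pi*(2.59/2)^2 = 5.26852942 mm^2
v_feed = 4.5717 / 5.26852942 = 0.867737 mm/s


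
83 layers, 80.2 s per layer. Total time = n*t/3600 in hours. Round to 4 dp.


t = 83 * 80.2 / 3600 = 1.8491 hrs


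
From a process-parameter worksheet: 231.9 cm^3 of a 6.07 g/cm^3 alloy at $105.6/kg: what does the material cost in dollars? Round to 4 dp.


Mass = 231.9*6.07/1000 = 1.407633 kg
Cost = 1.407633 * 105.6 = 148.646 $


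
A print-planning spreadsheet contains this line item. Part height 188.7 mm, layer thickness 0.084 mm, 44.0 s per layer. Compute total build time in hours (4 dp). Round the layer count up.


Layers = ceil(188.7/0.084) = 2247
t = 2247 * 44.0 / 3600 = 27.4633 hrs


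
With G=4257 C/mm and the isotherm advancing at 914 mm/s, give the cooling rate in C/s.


CR = 4257 * 914 = 3890898 C/s


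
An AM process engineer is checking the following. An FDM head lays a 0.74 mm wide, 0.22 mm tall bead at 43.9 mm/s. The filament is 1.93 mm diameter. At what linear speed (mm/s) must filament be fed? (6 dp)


Q = 0.74 * 0.22 * 43.9 = 7.14692 mm^3/s
A_fil = pi*(1.93/2)^2 = 2.92552962 mm^2
v_feed = 7.14692 / 2.92552962 = 2.442949 mm/s


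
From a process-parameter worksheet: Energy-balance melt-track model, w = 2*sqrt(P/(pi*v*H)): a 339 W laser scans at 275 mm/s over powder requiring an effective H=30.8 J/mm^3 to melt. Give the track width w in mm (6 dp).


w = 2*sqrt(339/(pi*275*30.8)) = 0.225742 mm


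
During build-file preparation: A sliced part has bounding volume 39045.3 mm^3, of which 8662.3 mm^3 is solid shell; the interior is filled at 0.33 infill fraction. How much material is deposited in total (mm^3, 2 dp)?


V_infill = (39045.3 - 8662.3) * 0.33 = 10026.39
V_total = 8662.3 + 10026.39 = 18688.69 mm^3


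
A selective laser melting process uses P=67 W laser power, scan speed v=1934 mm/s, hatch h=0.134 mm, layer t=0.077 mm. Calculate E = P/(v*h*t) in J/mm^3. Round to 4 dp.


E = 67 / (1934*0.134*0.077) = 3.3576 J/mm^3


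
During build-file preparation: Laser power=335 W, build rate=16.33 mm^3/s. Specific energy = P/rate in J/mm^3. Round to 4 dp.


SE = 335 / 16.33 = 20.5144 J/mm^3


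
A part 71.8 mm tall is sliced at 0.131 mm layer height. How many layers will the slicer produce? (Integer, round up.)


Layers = ceil(71.8/0.131) = 549


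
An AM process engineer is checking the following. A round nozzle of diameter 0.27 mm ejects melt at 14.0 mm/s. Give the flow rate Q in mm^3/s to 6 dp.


A = pi*(0.27/2)^2 = 0.05725553 mm^2
Q = 0.05725553 * 14.0 = 0.801577 mm^3/s


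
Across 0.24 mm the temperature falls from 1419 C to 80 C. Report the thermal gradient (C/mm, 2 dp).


G = (1419-80)/0.24 = 5579.17 C/mm


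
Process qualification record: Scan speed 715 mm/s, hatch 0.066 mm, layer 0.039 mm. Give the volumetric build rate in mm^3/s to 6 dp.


Rate = 715 * 0.066 * 0.039 = 1.84041 mm^3/s


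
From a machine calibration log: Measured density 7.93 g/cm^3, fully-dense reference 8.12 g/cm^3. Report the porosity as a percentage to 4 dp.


Porosity = (1-7.93/8.12)*100 = 2.3399 %


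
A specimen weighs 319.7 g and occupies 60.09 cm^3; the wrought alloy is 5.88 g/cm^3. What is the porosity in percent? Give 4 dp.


rho_part = 319.7 / 60.09 = 5.3203528 g/cm^3
Porosity = (1 - 5.3203528/5.88)*100 = 9.5178 %


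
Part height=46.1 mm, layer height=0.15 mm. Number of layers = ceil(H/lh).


Layers = ceil(46.1/0.15) = 308


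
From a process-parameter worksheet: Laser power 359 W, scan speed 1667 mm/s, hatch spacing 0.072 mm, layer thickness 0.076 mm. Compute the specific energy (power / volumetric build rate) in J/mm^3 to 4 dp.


Build rate = 1667 * 0.072 * 0.076 = 9.121824 mm^3/s
SE = 359 / 9.121824 = 39.3562 J/mm^3


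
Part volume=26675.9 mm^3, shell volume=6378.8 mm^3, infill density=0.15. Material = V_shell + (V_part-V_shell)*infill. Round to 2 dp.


V_infill = (26675.9 - 6378.8) * 0.15 = 3044.57
V_total = 6378.8 + 3044.57 = 9423.37 mm^3


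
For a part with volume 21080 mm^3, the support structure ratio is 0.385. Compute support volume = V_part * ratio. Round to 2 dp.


V_support = 21080 * 0.385 = 8115.8 mm^3


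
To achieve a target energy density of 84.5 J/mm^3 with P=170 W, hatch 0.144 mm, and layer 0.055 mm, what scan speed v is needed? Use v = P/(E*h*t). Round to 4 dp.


v = 170 / (84.5*0.144*0.055) = 254.0195 mm/s


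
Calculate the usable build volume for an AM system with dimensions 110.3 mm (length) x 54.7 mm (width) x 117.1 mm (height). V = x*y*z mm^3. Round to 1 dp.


V = 110.3 * 54.7 * 117.1 = 706512.3 mm^3


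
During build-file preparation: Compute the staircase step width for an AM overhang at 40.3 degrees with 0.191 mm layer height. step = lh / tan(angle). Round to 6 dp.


step = 0.191 / tan(40.3) = 0.225219 mm


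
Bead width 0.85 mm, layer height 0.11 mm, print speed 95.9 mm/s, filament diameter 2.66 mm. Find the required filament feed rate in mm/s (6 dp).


Q = 0.85 * 0.11 * 95.9 = 8.96665 mm^3/s
A_fil = pi*(2.66/2)^2 = 5.55716324 mm^2
v_feed = 8.96665 / 5.55716324 = 1.61353 mm/s


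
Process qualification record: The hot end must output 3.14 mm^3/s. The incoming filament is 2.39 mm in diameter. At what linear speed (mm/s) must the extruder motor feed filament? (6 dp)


A = pi*(2.39/2)^2 = 4.486273
v = 3.14 / 4.486273 = 0.699913 mm/s


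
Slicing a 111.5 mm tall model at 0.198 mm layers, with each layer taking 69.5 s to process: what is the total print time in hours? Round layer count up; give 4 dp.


Layers = ceil(111.5/0.198) = 564
t = 564 * 69.5 / 3600 = 10.8883 hrs


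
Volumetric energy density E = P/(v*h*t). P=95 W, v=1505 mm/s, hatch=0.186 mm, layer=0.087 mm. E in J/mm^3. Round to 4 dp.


E = 95 / (1505*0.186*0.087) = 3.9008 J/mm^3


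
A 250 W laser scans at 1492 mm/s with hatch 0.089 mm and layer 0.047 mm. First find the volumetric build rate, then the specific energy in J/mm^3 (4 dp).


Build rate = 1492 * 0.089 * 0.047 = 6.241036 mm^3/s
SE = 250 / 6.241036 = 40.0575 J/mm^3


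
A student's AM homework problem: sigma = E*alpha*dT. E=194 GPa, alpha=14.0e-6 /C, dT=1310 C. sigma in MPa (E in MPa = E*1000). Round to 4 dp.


sigma = 194*1000 * 14.0e-6 * 1310 = 3557.96 MPa


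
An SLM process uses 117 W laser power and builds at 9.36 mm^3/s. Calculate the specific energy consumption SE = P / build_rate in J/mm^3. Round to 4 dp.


SE = 117 / 9.36 = 12.5 J/mm^3


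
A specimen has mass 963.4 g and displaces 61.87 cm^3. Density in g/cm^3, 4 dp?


rho = 963.4 / 61.87 = 15.5714 g/cm^3


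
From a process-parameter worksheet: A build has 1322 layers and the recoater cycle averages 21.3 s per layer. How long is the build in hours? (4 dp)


t = 1322 * 21.3 / 3600 = 7.8218 hrs


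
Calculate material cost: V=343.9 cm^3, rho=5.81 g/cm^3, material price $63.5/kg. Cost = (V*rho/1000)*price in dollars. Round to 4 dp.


Mass = 343.9*5.81/1000 = 1.998059 kg
Cost = 1.998059 * 63.5 = 126.8767 $


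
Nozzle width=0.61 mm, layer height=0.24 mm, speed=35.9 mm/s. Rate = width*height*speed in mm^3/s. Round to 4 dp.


Rate = 0.61 * 0.24 * 35.9 = 5.2558 mm^3/s


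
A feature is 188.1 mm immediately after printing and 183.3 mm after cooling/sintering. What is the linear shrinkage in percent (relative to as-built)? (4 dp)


Shrinkage = ((188.1-183.3)/188.1)*100 = 2.5518 %


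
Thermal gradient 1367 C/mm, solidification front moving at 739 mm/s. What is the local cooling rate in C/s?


CR = 1367 * 739 = 1010213 C/s


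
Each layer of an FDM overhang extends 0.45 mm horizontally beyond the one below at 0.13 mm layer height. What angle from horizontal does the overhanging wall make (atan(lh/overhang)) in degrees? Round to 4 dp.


angle = atan(0.13/0.45) = 16.1134 degrees


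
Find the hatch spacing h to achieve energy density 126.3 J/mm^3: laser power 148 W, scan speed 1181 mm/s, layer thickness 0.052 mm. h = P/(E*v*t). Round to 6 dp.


h = 148 / (126.3*1181*0.052) = 0.019081 mm


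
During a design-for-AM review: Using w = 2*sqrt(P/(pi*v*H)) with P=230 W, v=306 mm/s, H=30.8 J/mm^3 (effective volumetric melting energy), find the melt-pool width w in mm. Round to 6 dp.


w = 2*sqrt(230/(pi*306*30.8)) = 0.176272 mm


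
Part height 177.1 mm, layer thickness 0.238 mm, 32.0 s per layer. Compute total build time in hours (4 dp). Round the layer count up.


Layers = ceil(177.1/0.238) = 745
t = 745 * 32.0 / 3600 = 6.6222 hrs


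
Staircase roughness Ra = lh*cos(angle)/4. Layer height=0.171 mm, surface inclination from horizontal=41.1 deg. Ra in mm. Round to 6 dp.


Ra = 0.171 * cos(41.1) / 4 = 0.032215 mm


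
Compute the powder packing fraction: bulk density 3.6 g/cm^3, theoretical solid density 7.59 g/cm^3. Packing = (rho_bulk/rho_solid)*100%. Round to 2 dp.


Packing = (3.6/7.59)*100 = 47.43 %


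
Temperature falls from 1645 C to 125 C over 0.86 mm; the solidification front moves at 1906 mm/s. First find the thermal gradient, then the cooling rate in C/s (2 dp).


G = (1645-125)/0.86 = 1767.44186047 C/mm
CR = 1767.44186047 * 1906 = 3368744.19 C/s


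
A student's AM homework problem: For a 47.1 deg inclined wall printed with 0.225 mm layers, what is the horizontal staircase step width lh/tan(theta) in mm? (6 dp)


step = 0.225 / tan(47.1) = 0.209083 mm


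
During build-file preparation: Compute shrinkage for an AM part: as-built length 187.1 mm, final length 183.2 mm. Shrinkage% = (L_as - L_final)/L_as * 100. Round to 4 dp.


Shrinkage = ((187.1-183.2)/187.1)*100 = 2.0844 %


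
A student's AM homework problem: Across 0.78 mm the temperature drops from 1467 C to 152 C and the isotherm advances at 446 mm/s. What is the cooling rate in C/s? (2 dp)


G = (1467-152)/0.78 = 1685.8974359 C/mm
CR = 1685.8974359 * 446 = 751910.26 C/s


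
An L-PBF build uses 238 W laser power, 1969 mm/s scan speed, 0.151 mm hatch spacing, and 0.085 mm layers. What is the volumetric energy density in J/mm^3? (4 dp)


E = 238 / (1969*0.151*0.085) = 9.4175 J/mm^3


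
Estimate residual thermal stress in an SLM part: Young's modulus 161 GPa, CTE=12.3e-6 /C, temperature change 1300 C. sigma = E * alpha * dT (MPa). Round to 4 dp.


sigma = 161*1000 * 12.3e-6 * 1300 = 2574.39 MPa


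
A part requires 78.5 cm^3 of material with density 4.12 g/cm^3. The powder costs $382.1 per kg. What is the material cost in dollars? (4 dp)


Mass = 78.5*4.12/1000 = 0.32342 kg
Cost = 0.32342 * 382.1 = 123.5788 $


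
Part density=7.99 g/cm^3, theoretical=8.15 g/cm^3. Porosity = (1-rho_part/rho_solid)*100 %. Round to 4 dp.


Porosity = (1-7.99/8.15)*100 = 1.9632 %


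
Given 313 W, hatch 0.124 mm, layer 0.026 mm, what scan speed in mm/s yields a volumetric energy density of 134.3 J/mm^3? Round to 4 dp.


v = 313 / (134.3*0.124*0.026) = 722.8918 mm/s


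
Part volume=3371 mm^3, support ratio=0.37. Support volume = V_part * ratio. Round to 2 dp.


V_support = 3371 * 0.37 = 1247.27 mm^3


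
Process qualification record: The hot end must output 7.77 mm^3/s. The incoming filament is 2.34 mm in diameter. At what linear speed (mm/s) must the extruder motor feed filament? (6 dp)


A = pi*(2.34/2)^2 = 4.300526
v = 7.77 / 4.300526 = 1.806756 mm/s


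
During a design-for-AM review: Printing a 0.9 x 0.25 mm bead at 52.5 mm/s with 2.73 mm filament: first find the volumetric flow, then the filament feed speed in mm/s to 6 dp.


Q = 0.9 * 0.25 * 52.5 = 11.8125 mm^3/s
A_fil = pi*(2.73/2)^2 = 5.85349397 mm^2
v_feed = 11.8125 / 5.85349397 = 2.018025 mm/s


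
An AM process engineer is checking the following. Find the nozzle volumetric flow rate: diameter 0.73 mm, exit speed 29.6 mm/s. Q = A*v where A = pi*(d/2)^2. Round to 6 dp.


A = pi*(0.73/2)^2 = 0.41853868 mm^2
Q = 0.41853868 * 29.6 = 12.388745 mm^3/s


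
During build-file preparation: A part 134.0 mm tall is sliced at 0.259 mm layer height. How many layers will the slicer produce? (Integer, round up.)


Layers = ceil(134.0/0.259) = 518


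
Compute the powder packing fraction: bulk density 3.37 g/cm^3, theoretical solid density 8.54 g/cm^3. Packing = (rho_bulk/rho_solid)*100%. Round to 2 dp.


Packing = (3.37/8.54)*100 = 39.46 %


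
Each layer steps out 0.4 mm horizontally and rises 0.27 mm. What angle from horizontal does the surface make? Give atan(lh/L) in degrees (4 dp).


angle = atan(0.27/0.4) = 34.0193 degrees


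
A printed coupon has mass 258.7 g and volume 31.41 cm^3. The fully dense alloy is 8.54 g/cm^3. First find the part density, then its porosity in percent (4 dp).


rho_part = 258.7 / 31.41 = 8.2362305 g/cm^3
Porosity = (1 - 8.2362305/8.54)*100 = 3.557 %


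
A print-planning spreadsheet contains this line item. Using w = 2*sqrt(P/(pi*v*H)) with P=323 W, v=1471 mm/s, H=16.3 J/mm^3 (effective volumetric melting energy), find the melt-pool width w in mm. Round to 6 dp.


w = 2*sqrt(323/(pi*1471*16.3)) = 0.130965 mm


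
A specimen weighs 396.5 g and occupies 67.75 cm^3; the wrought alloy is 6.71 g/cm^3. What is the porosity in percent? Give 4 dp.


rho_part = 396.5 / 67.75 = 5.85239852 g/cm^3
Porosity = (1 - 5.85239852/6.71)*100 = 12.7809 %


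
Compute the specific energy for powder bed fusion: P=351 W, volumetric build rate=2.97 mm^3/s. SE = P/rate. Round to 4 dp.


SE = 351 / 2.97 = 118.1818 J/mm^3


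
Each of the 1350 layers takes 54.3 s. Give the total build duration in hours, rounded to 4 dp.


t = 1350 * 54.3 / 3600 = 20.3625 hrs


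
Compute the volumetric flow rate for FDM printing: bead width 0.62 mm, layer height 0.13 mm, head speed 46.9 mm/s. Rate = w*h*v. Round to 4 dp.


Rate = 0.62 * 0.13 * 46.9 = 3.7801 mm^3/s


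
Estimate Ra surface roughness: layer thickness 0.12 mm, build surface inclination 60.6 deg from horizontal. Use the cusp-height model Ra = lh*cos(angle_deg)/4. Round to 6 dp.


Ra = 0.12 * cos(60.6) / 4 = 0.014727 mm


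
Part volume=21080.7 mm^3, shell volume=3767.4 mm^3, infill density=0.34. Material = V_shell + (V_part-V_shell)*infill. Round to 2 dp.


V_infill = (21080.7 - 3767.4) * 0.34 = 5886.52
V_total = 3767.4 + 5886.52 = 9653.92 mm^3


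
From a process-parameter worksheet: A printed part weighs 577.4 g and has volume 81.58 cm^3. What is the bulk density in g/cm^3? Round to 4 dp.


rho = 577.4 / 81.58 = 7.0777 g/cm^3


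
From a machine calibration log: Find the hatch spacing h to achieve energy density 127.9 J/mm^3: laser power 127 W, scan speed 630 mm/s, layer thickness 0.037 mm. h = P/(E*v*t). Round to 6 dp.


h = 127 / (127.9*630*0.037) = 0.042598 mm


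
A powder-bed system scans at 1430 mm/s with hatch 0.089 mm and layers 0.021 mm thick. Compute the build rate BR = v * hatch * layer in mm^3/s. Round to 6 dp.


Rate = 1430 * 0.089 * 0.021 = 2.67267 mm^3/s


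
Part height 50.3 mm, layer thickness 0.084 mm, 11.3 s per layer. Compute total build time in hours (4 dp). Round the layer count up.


Layers = ceil(50.3/0.084) = 599
t = 599 * 11.3 / 3600 = 1.8802 hrs


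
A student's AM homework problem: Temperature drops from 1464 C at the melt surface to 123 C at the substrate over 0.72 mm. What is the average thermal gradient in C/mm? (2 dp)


G = (1464-123)/0.72 = 1862.5 C/mm


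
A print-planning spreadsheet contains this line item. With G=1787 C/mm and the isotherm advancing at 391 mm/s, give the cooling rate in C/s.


CR = 1787 * 391 = 698717 C/s


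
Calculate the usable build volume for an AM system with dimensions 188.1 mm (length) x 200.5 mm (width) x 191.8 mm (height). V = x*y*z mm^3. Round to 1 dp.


V = 188.1 * 200.5 * 191.8 = 7233554.8 mm^3


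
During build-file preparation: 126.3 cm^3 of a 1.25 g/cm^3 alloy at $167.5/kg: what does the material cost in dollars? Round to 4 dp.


Mass = 126.3*1.25/1000 = 0.157875 kg
Cost = 0.157875 * 167.5 = 26.4441 $


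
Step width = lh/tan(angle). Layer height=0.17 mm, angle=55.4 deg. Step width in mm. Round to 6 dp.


step = 0.17 / tan(55.4) = 0.117275 mm


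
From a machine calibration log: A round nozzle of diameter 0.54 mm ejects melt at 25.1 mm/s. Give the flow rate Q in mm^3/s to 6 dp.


A = pi*(0.54/2)^2 = 0.2290221 mm^2
Q = 0.2290221 * 25.1 = 5.748455 mm^3/s


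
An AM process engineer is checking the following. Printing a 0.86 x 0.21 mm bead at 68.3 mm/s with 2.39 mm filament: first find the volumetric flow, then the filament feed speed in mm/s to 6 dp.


Q = 0.86 * 0.21 * 68.3 = 12.33498 mm^3/s
A_fil = pi*(2.39/2)^2 = 4.48627285 mm^2
v_feed = 12.33498 / 4.48627285 = 2.749494 mm/s


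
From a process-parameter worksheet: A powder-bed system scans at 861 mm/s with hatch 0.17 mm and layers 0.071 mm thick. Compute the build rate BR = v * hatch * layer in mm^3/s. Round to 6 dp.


Rate = 861 * 0.17 * 0.071 = 10.39227 mm^3/s


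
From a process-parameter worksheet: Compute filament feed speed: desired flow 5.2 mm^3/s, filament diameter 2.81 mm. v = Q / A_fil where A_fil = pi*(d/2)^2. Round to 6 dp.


A = pi*(2.81/2)^2 = 6.201582
v = 5.2 / 6.201582 = 0.838496 mm/s


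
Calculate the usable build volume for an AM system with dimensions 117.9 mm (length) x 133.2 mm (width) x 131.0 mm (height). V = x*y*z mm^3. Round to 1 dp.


V = 117.9 * 133.2 * 131.0 = 2057260.7 mm^3


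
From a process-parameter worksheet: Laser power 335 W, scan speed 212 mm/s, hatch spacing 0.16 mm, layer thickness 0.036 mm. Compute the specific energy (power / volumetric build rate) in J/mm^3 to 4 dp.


Build rate = 212 * 0.16 * 0.036 = 1.22112 mm^3/s
SE = 335 / 1.22112 = 274.3383 J/mm^3


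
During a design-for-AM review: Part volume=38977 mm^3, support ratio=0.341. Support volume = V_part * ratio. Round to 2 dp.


V_support = 38977 * 0.341 = 13291.16 mm^3


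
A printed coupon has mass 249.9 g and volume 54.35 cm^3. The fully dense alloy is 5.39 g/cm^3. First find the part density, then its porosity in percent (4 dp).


rho_part = 249.9 / 54.35 = 4.59797608 g/cm^3
Porosity = (1 - 4.59797608/5.39)*100 = 14.6943 %


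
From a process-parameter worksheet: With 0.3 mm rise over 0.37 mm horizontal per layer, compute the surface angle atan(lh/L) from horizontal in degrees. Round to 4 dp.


angle = atan(0.3/0.37) = 39.0355 degrees


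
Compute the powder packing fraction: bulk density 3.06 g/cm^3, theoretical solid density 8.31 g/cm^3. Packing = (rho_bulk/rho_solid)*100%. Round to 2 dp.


Packing = (3.06/8.31)*100 = 36.82 %


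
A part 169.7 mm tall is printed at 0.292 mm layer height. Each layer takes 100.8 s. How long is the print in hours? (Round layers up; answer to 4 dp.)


Layers = ceil(169.7/0.292) = 582
t = 582 * 100.8 / 3600 = 16.296 hrs


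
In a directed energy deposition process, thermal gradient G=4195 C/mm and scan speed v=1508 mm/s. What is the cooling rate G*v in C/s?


CR = 4195 * 1508 = 6326060 C/s


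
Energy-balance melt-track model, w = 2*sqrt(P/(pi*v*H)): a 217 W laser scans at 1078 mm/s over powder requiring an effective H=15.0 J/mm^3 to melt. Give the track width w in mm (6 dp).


w = 2*sqrt(217/(pi*1078*15.0)) = 0.130716 mm


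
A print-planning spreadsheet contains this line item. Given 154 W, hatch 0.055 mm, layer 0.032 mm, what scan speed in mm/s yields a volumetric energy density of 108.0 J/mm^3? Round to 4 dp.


v = 154 / (108.0*0.055*0.032) = 810.1852 mm/s


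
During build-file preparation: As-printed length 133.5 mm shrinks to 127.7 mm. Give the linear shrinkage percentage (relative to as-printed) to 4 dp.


Shrinkage = ((133.5-127.7)/133.5)*100 = 4.3446 %


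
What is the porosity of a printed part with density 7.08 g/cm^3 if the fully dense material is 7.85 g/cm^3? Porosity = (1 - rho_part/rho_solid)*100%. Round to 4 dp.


Porosity = (1-7.08/7.85)*100 = 9.8089 %


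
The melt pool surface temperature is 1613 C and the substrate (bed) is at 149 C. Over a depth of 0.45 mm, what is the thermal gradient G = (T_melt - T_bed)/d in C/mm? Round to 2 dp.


G = (1613-149)/0.45 = 3253.33 C/mm


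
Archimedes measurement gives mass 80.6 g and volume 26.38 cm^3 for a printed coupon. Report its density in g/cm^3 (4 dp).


rho = 80.6 / 26.38 = 3.0553 g/cm^3


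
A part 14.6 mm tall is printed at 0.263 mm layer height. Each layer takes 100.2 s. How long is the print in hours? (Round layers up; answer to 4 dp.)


Layers = ceil(14.6/0.263) = 56
t = 56 * 100.2 / 3600 = 1.5587 hrs


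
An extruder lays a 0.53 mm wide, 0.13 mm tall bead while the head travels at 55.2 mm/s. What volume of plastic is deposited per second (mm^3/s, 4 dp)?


Rate = 0.53 * 0.13 * 55.2 = 3.8033 mm^3/s


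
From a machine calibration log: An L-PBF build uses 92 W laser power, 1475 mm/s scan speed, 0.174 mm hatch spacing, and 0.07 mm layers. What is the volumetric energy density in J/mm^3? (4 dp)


E = 92 / (1475*0.174*0.07) = 5.1209 J/mm^3


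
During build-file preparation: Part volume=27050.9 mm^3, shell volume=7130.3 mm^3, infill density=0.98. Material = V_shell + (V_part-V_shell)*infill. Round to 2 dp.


V_infill = (27050.9 - 7130.3) * 0.98 = 19522.19
V_total = 7130.3 + 19522.19 = 26652.49 mm^3


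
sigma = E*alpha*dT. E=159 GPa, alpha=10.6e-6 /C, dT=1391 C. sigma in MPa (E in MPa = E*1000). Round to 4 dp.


sigma = 159*1000 * 10.6e-6 * 1391 = 2344.3914 MPa


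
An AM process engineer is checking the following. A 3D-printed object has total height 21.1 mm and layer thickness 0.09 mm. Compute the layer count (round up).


Layers = ceil(21.1/0.09) = 235


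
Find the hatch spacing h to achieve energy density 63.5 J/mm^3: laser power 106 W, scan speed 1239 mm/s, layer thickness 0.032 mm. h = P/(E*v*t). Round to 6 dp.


h = 106 / (63.5*1239*0.032) = 0.042103 mm


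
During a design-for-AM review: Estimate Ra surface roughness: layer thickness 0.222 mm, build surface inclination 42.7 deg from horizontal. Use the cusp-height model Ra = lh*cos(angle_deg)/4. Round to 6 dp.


Ra = 0.222 * cos(42.7) / 4 = 0.040788 mm
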